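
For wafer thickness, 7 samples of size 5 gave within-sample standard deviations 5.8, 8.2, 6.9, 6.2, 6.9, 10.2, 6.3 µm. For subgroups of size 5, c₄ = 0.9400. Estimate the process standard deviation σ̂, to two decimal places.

7.67

s̄ = (5.8 + 8.2 + 6.9 + 6.2 + 6.9 + 10.2 + 6.3) / 7 = 7.2143
σ̂ = s̄ / c₄ = 7.2143 / 0.9400 = 7.6748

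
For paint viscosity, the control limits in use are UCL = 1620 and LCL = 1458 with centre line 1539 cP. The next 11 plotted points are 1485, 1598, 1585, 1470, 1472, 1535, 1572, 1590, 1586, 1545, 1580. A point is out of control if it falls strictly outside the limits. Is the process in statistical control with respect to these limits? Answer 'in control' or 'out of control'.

in control

All 11 points lie within [1458, 1620].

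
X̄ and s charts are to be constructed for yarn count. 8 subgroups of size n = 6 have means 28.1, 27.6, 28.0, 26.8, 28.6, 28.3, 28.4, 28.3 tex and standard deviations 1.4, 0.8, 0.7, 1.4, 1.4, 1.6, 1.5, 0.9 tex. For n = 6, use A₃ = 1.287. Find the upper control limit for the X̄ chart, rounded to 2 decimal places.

X̄̄ = (28.1 + 27.6 + 28.0 + 26.8 + 28.6 + 28.3 + 28.4 + 28.3) / 8 = 28.0125
s̄ = (1.4 + 0.8 + 0.7 + 1.4 + 1.4 + 1.6 + 1.5 + 0.9) / 8 = 1.2125
UCL = X̄̄ + A₃·s̄ = 28.0125 + 1.287 × 1.2125 = 29.5730

29.57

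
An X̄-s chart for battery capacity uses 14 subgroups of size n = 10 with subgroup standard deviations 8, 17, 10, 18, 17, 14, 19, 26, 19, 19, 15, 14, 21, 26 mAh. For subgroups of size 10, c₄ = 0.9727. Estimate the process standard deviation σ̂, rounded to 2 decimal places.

s̄ = (8 + 17 + 10 + 18 + 17 + 14 + 19 + 26 + 19 + 19 + 15 + 14 + 21 + 26) / 14 = 17.3571
σ̂ = s̄ / c₄ = 17.3571 / 0.9727 = 17.8443

17.84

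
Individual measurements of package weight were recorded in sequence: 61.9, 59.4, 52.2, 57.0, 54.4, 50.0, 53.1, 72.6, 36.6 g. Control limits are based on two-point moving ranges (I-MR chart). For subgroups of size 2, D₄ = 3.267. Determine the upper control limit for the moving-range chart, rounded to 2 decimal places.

Moving ranges: 2.5, 7.2, 4.8, 2.6, 4.4, 3.1, 19.5, 36.0; M̄R̄ = 80.1000 / 8 = 10.0125
UCL_MR = D₄·M̄R̄ = 3.267 × 10.0125 = 32.7108

32.71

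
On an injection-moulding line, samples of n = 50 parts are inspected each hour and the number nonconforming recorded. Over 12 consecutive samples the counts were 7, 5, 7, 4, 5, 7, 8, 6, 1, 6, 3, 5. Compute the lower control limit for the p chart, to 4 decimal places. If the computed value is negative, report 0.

p̄ = Σdᵢ / (k·n) = 64 / (12 × 50) = 0.10667
LCL = p̄ − 3·√(p̄(1−p̄)/n) = 0.10667 − 3 × 0.04366 = -0.02430 → 0 (negative, so LCL = 0)

0.0000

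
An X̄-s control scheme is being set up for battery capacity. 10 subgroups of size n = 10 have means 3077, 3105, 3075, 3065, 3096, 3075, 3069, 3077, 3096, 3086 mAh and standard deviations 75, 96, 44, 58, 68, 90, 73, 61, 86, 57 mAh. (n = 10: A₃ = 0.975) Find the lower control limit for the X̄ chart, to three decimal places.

X̄̄ = (3077 + 3105 + 3075 + 3065 + 3096 + 3075 + 3069 + 3077 + 3096 + 3086) / 10 = 3082.1000
s̄ = (75 + 96 + 44 + 58 + 68 + 90 + 73 + 61 + 86 + 57) / 10 = 70.8000
LCL = X̄̄ − A₃·s̄ = 3082.1000 − 0.975 × 70.8000 = 3013.0700

3013.070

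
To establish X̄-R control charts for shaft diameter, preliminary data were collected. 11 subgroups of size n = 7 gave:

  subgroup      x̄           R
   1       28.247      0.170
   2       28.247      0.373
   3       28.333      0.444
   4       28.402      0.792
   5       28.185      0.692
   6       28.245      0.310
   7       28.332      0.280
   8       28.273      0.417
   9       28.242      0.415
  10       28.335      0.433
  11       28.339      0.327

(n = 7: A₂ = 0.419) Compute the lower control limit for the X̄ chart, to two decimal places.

X̄̄ = (28.247 + 28.247 + 28.333 + 28.402 + 28.185 + 28.245 + 28.332 + 28.273 + 28.242 + 28.335 + 28.339) / 11 = 311.1800 / 11 = 28.2891
R̄ = (0.170 + 0.373 + 0.444 + 0.792 + 0.692 + 0.310 + 0.280 + 0.417 + 0.415 + 0.433 + 0.327) / 11 = 4.6530 / 11 = 0.4230
LCL = X̄̄ − A₂·R̄ = 28.2891 − 0.419 × 0.4230 = 28.1119

28.11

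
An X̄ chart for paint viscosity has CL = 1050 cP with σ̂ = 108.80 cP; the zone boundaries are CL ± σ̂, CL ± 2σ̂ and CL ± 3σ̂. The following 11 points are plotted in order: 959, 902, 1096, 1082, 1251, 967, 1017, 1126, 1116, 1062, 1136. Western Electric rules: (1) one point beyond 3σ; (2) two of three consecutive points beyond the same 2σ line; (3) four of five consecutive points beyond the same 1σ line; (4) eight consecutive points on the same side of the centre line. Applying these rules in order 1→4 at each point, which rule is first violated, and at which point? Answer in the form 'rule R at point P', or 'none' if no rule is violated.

Zone of each point (C = within 1σ̂, B = 1σ̂–2σ̂, A = 2σ̂–3σ̂, * = beyond 3σ̂; sign = side of CL): 1:-C, 2:-B, 3:+C, 4:+C, 5:+B, 6:-C, 7:-C, 8:+C, 9:+C, 10:+C, 11:+C
No rule fires across all 11 points.

none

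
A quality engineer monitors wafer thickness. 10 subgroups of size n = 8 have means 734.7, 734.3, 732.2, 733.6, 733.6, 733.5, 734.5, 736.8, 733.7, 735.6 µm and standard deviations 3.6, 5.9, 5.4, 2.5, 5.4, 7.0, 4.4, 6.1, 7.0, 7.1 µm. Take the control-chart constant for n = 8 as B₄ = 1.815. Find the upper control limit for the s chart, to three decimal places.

9.874

s̄ = (3.6 + 5.9 + 5.4 + 2.5 + 5.4 + 7.0 + 4.4 + 6.1 + 7.0 + 7.1) / 10 = 5.4400
UCL_s = B₄·s̄ = 1.815 × 5.4400 = 9.8736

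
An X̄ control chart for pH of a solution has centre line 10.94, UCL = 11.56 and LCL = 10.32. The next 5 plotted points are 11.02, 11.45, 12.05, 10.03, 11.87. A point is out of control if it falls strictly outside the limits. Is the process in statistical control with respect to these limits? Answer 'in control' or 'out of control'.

out of control

Compare each point to [10.32, 11.56]: sample 3 = 12.05 > UCL; sample 4 = 10.03 < LCL; sample 5 = 11.87 > UCL.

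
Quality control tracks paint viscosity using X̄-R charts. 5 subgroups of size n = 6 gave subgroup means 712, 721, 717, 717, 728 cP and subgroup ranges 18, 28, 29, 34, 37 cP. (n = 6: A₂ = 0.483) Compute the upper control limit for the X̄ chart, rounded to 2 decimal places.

733.10

X̄̄ = (712 + 721 + 717 + 717 + 728) / 5 = 3595.0000 / 5 = 719.0000
R̄ = (18 + 28 + 29 + 34 + 37) / 5 = 146.0000 / 5 = 29.2000
UCL = X̄̄ + A₂·R̄ = 719.0000 + 0.483 × 29.2000 = 733.1036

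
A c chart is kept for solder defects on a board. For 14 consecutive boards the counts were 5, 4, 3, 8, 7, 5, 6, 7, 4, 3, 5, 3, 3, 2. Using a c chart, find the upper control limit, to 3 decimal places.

c̄ = (5 + 4 + 3 + 8 + 7 + 5 + 6 + 7 + 4 + 3 + 5 + 3 + 3 + 2) / 14 = 65 / 14 = 4.6429
UCL = c̄ + 3√c̄ = 4.6429 + 3 × √4.6429 = 4.6429 + 3 × 2.1547 = 11.1070

11.107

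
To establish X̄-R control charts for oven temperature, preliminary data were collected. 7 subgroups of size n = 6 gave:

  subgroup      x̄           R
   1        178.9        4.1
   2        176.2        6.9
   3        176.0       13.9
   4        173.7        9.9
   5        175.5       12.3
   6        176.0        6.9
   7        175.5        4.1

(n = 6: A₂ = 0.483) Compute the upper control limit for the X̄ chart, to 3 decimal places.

X̄̄ = (178.9 + 176.2 + 176.0 + 173.7 + 175.5 + 176.0 + 175.5) / 7 = 1231.8000 / 7 = 175.9714
R̄ = (4.1 + 6.9 + 13.9 + 9.9 + 12.3 + 6.9 + 4.1) / 7 = 58.1000 / 7 = 8.3000
UCL = X̄̄ + A₂·R̄ = 175.9714 + 0.483 × 8.3000 = 179.9803

179.980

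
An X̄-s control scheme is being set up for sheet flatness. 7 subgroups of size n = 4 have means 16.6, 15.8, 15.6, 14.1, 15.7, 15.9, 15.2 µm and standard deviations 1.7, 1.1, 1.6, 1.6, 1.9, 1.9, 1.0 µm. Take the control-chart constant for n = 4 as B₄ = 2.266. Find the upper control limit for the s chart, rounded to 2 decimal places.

s̄ = (1.7 + 1.1 + 1.6 + 1.6 + 1.9 + 1.9 + 1.0) / 7 = 1.5429
UCL_s = B₄·s̄ = 2.266 × 1.5429 = 3.4961

3.50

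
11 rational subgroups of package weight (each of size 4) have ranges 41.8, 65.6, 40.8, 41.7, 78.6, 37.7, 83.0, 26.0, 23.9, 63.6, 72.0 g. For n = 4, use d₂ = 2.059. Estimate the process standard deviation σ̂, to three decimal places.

25.374

R̄ = (41.8 + 65.6 + 40.8 + 41.7 + 78.6 + 37.7 + 83.0 + 26.0 + 23.9 + 63.6 + 72.0) / 11 = 52.2455
σ̂ = R̄ / d₂ = 52.2455 / 2.059 = 25.3742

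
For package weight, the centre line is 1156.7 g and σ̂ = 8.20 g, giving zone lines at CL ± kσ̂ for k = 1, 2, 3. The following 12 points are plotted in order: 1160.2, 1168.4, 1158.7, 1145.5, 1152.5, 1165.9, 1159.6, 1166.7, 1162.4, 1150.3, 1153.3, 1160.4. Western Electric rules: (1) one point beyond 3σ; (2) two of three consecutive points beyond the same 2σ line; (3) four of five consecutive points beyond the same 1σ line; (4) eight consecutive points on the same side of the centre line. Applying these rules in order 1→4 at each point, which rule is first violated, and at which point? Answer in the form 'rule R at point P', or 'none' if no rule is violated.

Zone of each point (C = within 1σ̂, B = 1σ̂–2σ̂, A = 2σ̂–3σ̂, * = beyond 3σ̂; sign = side of CL): 1:+C, 2:+B, 3:+C, 4:-B, 5:-C, 6:+B, 7:+C, 8:+B, 9:+C, 10:-C, 11:-C, 12:+C
No rule fires across all 12 points.

none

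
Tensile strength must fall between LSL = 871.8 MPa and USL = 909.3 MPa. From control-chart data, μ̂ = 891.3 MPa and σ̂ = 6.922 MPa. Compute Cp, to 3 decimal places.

0.903

Cp = (USL − LSL) / (6σ̂) = (909.3 − 871.8) / (6 × 6.922) = 37.5000 / 41.5320 = 0.9029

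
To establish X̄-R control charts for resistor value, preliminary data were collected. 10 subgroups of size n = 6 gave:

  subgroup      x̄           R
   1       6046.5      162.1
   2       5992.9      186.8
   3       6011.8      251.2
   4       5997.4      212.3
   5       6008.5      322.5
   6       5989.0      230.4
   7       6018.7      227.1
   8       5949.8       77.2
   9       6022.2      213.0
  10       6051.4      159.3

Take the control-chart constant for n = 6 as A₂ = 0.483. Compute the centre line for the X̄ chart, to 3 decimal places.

6008.820

X̄̄ = (6046.5 + 5992.9 + 6011.8 + 5997.4 + 6008.5 + 5989.0 + 6018.7 + 5949.8 + 6022.2 + 6051.4) / 10 = 60088.2000 / 10 = 6008.8200
CL = X̄̄ = 6008.8200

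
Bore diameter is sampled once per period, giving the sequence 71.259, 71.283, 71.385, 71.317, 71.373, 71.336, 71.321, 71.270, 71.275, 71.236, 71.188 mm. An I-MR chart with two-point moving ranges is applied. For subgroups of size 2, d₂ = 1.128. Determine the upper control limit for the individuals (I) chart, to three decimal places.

X̄ = (71.259 + 71.283 + 71.385 + 71.317 + 71.373 + 71.336 + 71.321 + 71.270 + 71.275 + 71.236 + 71.188) / 11 = 71.2948
Moving ranges: 0.024, 0.102, 0.068, 0.056, 0.037, 0.015, 0.051, 0.005, 0.039, 0.048; M̄R̄ = 0.4450 / 10 = 0.0445
UCL = X̄ + 3·M̄R̄/d₂ = 71.2948 + 3 × 0.0445 / 1.128 = 71.4132

71.413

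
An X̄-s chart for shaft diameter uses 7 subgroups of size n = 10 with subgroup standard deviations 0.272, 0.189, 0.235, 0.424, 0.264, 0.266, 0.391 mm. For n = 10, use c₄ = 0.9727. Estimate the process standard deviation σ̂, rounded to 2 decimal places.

0.30

s̄ = (0.272 + 0.189 + 0.235 + 0.424 + 0.264 + 0.266 + 0.391) / 7 = 0.2916
σ̂ = s̄ / c₄ = 0.2916 / 0.9727 = 0.2998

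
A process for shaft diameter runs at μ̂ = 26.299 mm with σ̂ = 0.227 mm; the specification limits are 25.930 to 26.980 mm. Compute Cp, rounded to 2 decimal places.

0.77

Cp = (USL − LSL) / (6σ̂) = (26.980 − 25.930) / (6 × 0.227) = 1.0500 / 1.3620 = 0.7709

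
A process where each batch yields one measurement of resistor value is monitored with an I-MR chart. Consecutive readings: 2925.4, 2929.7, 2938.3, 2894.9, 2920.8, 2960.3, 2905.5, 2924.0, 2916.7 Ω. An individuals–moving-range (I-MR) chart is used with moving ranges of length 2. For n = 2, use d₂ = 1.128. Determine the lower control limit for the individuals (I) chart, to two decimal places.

X̄ = (2925.4 + 2929.7 + 2938.3 + 2894.9 + 2920.8 + 2960.3 + 2905.5 + 2924.0 + 2916.7) / 9 = 2923.9556
Moving ranges: 4.3, 8.6, 43.4, 25.9, 39.5, 54.8, 18.5, 7.3; M̄R̄ = 202.3000 / 8 = 25.2875
LCL = X̄ − 3·M̄R̄/d₂ = 2923.9556 − 3 × 25.2875 / 1.128 = 2856.7016

2856.70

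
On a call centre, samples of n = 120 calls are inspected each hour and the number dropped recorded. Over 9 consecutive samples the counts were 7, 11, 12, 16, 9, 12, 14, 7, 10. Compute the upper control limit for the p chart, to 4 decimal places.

p̄ = Σdᵢ / (k·n) = 98 / (9 × 120) = 0.09074
UCL = p̄ + 3·√(p̄(1−p̄)/n) = 0.09074 + 3 × √(0.09074×0.90926/120) = 0.09074 + 3 × 0.02622 = 0.16940

0.1694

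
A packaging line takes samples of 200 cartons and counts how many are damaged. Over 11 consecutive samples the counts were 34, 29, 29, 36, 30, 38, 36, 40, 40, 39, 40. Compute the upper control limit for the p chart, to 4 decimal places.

0.2588

p̄ = Σdᵢ / (k·n) = 391 / (11 × 200) = 0.17773
UCL = p̄ + 3·√(p̄(1−p̄)/n) = 0.17773 + 3 × √(0.17773×0.82227/200) = 0.17773 + 3 × 0.02703 = 0.25882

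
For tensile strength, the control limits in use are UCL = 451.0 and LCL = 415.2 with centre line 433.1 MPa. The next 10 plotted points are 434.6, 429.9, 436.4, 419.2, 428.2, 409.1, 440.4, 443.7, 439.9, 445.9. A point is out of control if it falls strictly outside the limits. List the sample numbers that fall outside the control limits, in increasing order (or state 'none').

6

Compare each point to [415.2, 451.0]: sample 6 = 409.1 < LCL.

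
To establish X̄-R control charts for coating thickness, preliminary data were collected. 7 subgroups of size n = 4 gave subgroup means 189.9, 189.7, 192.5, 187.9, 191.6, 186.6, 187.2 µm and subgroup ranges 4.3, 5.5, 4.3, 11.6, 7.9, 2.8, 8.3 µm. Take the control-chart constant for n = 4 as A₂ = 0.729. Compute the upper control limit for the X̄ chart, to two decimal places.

X̄̄ = (189.9 + 189.7 + 192.5 + 187.9 + 191.6 + 186.6 + 187.2) / 7 = 1325.4000 / 7 = 189.3429
R̄ = (4.3 + 5.5 + 4.3 + 11.6 + 7.9 + 2.8 + 8.3) / 7 = 44.7000 / 7 = 6.3857
UCL = X̄̄ + A₂·R̄ = 189.3429 + 0.729 × 6.3857 = 193.9980

194.00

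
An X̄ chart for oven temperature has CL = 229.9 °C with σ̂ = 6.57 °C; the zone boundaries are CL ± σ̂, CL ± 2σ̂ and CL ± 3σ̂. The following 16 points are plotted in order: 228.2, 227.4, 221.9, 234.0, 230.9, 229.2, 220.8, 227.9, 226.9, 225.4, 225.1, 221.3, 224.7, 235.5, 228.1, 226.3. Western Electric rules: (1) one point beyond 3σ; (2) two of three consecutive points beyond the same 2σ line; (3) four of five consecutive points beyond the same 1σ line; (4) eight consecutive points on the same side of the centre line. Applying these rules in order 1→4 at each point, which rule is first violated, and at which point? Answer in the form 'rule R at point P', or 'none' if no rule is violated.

rule 4 at point 13

Zone of each point (C = within 1σ̂, B = 1σ̂–2σ̂, A = 2σ̂–3σ̂, * = beyond 3σ̂; sign = side of CL): 1:-C, 2:-C, 3:-B, 4:+C, 5:+C, 6:-C, 7:-B, 8:-C, 9:-C, 10:-C, 11:-C, 12:-B, 13:-C, 14:+C, 15:-C, 16:-C
Rule 4 (eight consecutive points on the same side of the centre line) is satisfied at point 13.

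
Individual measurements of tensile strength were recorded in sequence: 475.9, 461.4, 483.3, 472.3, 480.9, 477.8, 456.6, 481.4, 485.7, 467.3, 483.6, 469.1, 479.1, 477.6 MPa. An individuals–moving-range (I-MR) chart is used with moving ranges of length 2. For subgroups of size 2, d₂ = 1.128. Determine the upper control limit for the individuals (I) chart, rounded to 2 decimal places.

509.94

X̄ = (475.9 + 461.4 + 483.3 + 472.3 + 480.9 + 477.8 + 456.6 + 481.4 + 485.7 + 467.3 + 483.6 + 469.1 + 479.1 + 477.6) / 14 = 475.1429
Moving ranges: 14.5, 21.9, 11.0, 8.6, 3.1, 21.2, 24.8, 4.3, 18.4, 16.3, 14.5, 10.0, 1.5; M̄R̄ = 170.1000 / 13 = 13.0846
UCL = X̄ + 3·M̄R̄/d₂ = 475.1429 + 3 × 13.0846 / 1.128 = 509.9424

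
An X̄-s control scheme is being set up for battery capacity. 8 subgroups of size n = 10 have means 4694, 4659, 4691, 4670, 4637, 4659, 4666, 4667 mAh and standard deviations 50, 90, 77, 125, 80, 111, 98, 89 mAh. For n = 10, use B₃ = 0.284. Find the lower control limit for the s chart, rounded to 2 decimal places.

25.56

s̄ = (50 + 90 + 77 + 125 + 80 + 111 + 98 + 89) / 8 = 90.0000
LCL_s = B₃·s̄ = 0.284 × 90.0000 = 25.5600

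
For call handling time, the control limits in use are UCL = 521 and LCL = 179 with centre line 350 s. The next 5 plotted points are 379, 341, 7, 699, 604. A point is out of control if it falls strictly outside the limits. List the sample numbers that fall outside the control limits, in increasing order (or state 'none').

Compare each point to [179, 521]: sample 3 = 7 < LCL; sample 4 = 699 > UCL; sample 5 = 604 > UCL.

3, 4, 5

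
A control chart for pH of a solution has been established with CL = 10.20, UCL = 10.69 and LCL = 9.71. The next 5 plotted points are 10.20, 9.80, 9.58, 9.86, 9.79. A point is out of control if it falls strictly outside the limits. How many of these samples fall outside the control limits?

1

Compare each point to [9.71, 10.69]: sample 3 = 9.58 < LCL.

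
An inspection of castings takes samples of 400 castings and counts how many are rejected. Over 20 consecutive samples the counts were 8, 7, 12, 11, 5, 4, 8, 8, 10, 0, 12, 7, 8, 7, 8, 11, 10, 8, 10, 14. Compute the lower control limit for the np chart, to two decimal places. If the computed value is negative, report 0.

p̄ = Σdᵢ / (k·n) = 168 / (20 × 400) = 0.02100
LCL = np̄ − 3·√(np̄(1−p̄)) = 8.4000 − 3 × 2.8677 = -0.2030 → 0 (negative, so LCL = 0)

0.00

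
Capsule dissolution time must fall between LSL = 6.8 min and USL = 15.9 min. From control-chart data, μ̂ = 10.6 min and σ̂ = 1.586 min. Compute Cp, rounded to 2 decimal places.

Cp = (USL − LSL) / (6σ̂) = (15.9 − 6.8) / (6 × 1.586) = 9.1000 / 9.5160 = 0.9563

0.96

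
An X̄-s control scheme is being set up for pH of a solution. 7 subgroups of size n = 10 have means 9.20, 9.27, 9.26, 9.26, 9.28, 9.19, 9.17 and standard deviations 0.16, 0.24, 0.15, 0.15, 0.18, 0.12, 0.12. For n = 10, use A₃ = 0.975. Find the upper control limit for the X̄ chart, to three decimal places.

X̄̄ = (9.20 + 9.27 + 9.26 + 9.26 + 9.28 + 9.19 + 9.17) / 7 = 9.2329
s̄ = (0.16 + 0.24 + 0.15 + 0.15 + 0.18 + 0.12 + 0.12) / 7 = 0.1600
UCL = X̄̄ + A₃·s̄ = 9.2329 + 0.975 × 0.1600 = 9.3889

9.389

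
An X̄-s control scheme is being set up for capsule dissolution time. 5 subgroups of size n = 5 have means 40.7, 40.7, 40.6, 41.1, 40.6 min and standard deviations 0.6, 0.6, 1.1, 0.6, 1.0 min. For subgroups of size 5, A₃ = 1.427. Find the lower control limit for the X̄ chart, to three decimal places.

39.627

X̄̄ = (40.7 + 40.7 + 40.6 + 41.1 + 40.6) / 5 = 40.7400
s̄ = (0.6 + 0.6 + 1.1 + 0.6 + 1.0) / 5 = 0.7800
LCL = X̄̄ − A₃·s̄ = 40.7400 − 1.427 × 0.7800 = 39.6269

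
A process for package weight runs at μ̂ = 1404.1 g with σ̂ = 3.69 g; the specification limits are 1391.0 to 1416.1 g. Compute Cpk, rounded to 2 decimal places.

1.08

Cpu = (USL − μ̂) / (3σ̂) = (1416.1 − 1404.1) / (3 × 3.69) = 1.0840; Cpl = (μ̂ − LSL) / (3σ̂) = (1404.1 − 1391.0) / (3 × 3.69) = 1.1834; Cpk = min(Cpu, Cpl) = 1.0840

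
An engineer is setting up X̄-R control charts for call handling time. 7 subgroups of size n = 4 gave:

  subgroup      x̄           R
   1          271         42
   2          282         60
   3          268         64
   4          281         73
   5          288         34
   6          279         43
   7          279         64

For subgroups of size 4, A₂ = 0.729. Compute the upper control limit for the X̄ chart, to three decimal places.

317.860

X̄̄ = (271 + 282 + 268 + 281 + 288 + 279 + 279) / 7 = 1948.0000 / 7 = 278.2857
R̄ = (42 + 60 + 64 + 73 + 34 + 43 + 64) / 7 = 380.0000 / 7 = 54.2857
UCL = X̄̄ + A₂·R̄ = 278.2857 + 0.729 × 54.2857 = 317.8600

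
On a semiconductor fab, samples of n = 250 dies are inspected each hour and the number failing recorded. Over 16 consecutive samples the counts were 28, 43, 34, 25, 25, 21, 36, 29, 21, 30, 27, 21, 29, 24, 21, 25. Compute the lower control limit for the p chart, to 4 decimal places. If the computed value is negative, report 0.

p̄ = Σdᵢ / (k·n) = 439 / (16 × 250) = 0.10975
LCL = p̄ − 3·√(p̄(1−p̄)/n) = 0.10975 − 3 × 0.01977 = 0.05044

0.0504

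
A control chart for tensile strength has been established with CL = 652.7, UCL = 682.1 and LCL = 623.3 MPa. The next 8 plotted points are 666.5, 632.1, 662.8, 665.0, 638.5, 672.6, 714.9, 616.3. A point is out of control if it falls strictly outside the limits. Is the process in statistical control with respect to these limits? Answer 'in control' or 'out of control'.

Compare each point to [623.3, 682.1]: sample 7 = 714.9 > UCL; sample 8 = 616.3 < LCL.

out of control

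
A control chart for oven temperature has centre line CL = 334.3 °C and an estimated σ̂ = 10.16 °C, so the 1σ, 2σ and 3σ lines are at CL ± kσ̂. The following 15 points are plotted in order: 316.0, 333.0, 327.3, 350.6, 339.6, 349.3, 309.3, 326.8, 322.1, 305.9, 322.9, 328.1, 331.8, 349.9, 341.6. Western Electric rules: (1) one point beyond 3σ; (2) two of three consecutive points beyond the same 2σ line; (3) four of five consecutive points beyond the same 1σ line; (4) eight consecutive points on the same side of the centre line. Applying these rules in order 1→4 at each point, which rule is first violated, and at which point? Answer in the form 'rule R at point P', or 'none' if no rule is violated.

Zone of each point (C = within 1σ̂, B = 1σ̂–2σ̂, A = 2σ̂–3σ̂, * = beyond 3σ̂; sign = side of CL): 1:-B, 2:-C, 3:-C, 4:+B, 5:+C, 6:+B, 7:-A, 8:-C, 9:-B, 10:-A, 11:-B, 12:-C, 13:-C, 14:+B, 15:+C
Rule 3 (four of five consecutive points beyond the same 1σ limit) is satisfied at point 11.

rule 3 at point 11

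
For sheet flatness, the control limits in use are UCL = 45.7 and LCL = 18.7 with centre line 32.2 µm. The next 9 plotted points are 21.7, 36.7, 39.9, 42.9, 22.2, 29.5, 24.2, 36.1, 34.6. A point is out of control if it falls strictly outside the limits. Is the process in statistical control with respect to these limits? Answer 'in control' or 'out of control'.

All 9 points lie within [18.7, 45.7].

in control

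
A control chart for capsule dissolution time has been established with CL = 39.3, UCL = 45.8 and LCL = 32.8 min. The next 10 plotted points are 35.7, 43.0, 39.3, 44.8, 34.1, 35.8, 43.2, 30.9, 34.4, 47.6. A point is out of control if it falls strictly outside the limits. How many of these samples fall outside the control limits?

Compare each point to [32.8, 45.8]: sample 8 = 30.9 < LCL; sample 10 = 47.6 > UCL.

2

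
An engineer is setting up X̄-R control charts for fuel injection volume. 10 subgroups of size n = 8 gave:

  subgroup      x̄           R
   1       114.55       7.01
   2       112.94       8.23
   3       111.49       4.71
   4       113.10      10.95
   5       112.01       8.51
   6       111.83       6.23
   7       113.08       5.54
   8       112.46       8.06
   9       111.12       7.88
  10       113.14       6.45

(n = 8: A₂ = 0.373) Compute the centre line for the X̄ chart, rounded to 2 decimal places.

X̄̄ = (114.55 + 112.94 + 111.49 + 113.10 + 112.01 + 111.83 + 113.08 + 112.46 + 111.12 + 113.14) / 10 = 1125.7200 / 10 = 112.5720
CL = X̄̄ = 112.5720

112.57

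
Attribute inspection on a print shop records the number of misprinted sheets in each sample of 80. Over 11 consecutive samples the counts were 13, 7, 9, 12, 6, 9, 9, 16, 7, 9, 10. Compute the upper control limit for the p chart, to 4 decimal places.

p̄ = Σdᵢ / (k·n) = 107 / (11 × 80) = 0.12159
UCL = p̄ + 3·√(p̄(1−p̄)/n) = 0.12159 + 3 × √(0.12159×0.87841/80) = 0.12159 + 3 × 0.03654 = 0.23121

0.2312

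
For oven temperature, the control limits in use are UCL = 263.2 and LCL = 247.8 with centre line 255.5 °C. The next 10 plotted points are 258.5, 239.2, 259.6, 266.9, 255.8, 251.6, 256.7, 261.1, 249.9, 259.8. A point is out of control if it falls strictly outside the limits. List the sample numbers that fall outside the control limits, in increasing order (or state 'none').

Compare each point to [247.8, 263.2]: sample 2 = 239.2 < LCL; sample 4 = 266.9 > UCL.

2, 4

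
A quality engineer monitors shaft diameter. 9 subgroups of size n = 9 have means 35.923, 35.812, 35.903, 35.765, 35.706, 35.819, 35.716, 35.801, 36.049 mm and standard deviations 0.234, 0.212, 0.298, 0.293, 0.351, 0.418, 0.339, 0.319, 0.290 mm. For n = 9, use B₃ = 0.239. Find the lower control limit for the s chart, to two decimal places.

s̄ = (0.234 + 0.212 + 0.298 + 0.293 + 0.351 + 0.418 + 0.339 + 0.319 + 0.290) / 9 = 0.3060
LCL_s = B₃·s̄ = 0.239 × 0.3060 = 0.0731

0.07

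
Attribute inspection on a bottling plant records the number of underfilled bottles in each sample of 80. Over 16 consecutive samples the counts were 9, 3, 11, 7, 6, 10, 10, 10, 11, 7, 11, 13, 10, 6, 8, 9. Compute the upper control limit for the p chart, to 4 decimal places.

0.2152

p̄ = Σdᵢ / (k·n) = 141 / (16 × 80) = 0.11016
UCL = p̄ + 3·√(p̄(1−p̄)/n) = 0.11016 + 3 × √(0.11016×0.88984/80) = 0.11016 + 3 × 0.03500 = 0.21517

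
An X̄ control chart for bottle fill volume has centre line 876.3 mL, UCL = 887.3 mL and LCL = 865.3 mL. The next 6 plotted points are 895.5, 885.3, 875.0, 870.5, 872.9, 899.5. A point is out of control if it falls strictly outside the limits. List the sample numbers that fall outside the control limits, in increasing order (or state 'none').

1, 6

Compare each point to [865.3, 887.3]: sample 1 = 895.5 > UCL; sample 6 = 899.5 > UCL.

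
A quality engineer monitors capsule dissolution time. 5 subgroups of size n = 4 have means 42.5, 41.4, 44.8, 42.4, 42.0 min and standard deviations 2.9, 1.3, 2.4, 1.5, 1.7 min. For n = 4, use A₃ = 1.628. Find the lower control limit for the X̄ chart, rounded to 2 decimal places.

39.43

X̄̄ = (42.5 + 41.4 + 44.8 + 42.4 + 42.0) / 5 = 42.6200
s̄ = (2.9 + 1.3 + 2.4 + 1.5 + 1.7) / 5 = 1.9600
LCL = X̄̄ − A₃·s̄ = 42.6200 − 1.628 × 1.9600 = 39.4291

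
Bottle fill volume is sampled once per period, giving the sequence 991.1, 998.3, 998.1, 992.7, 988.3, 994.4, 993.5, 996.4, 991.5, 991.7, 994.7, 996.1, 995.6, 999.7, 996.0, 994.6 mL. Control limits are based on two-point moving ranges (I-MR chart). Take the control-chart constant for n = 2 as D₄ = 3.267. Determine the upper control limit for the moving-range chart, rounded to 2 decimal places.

Moving ranges: 7.2, 0.2, 5.4, 4.4, 6.1, 0.9, 2.9, 4.9, 0.2, 3.0, 1.4, 0.5, 4.1, 3.7, 1.4; M̄R̄ = 46.3000 / 15 = 3.0867
UCL_MR = D₄·M̄R̄ = 3.267 × 3.0867 = 10.0841

10.08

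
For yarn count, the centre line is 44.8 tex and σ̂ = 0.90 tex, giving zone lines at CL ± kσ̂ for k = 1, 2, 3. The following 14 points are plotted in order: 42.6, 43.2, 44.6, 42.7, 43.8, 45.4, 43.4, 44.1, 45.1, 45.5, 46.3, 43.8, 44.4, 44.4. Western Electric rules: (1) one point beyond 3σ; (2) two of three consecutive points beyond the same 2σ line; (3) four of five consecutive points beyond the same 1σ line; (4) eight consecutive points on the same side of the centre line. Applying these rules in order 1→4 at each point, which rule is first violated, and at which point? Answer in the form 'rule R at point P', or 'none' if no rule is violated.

Zone of each point (C = within 1σ̂, B = 1σ̂–2σ̂, A = 2σ̂–3σ̂, * = beyond 3σ̂; sign = side of CL): 1:-A, 2:-B, 3:-C, 4:-A, 5:-B, 6:+C, 7:-B, 8:-C, 9:+C, 10:+C, 11:+B, 12:-B, 13:-C, 14:-C
Rule 3 (four of five consecutive points beyond the same 1σ limit) is satisfied at point 5.

rule 3 at point 5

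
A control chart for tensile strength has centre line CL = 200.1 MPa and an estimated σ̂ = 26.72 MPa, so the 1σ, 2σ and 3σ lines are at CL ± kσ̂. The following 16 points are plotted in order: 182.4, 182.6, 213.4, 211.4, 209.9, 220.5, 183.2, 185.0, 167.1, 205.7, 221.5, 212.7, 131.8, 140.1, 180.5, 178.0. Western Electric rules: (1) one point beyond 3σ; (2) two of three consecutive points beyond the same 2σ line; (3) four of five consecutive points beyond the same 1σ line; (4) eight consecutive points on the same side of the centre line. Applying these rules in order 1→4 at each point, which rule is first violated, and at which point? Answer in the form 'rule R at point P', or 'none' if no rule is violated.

rule 2 at point 14

Zone of each point (C = within 1σ̂, B = 1σ̂–2σ̂, A = 2σ̂–3σ̂, * = beyond 3σ̂; sign = side of CL): 1:-C, 2:-C, 3:+C, 4:+C, 5:+C, 6:+C, 7:-C, 8:-C, 9:-B, 10:+C, 11:+C, 12:+C, 13:-A, 14:-A, 15:-C, 16:-C
Rule 2 (two of three consecutive points beyond the same 2σ limit) is satisfied at point 14.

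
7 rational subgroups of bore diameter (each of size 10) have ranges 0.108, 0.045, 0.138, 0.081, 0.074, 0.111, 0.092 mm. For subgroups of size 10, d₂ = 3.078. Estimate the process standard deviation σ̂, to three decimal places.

0.030

R̄ = (0.108 + 0.045 + 0.138 + 0.081 + 0.074 + 0.111 + 0.092) / 7 = 0.0927
σ̂ = R̄ / d₂ = 0.0927 / 3.078 = 0.0301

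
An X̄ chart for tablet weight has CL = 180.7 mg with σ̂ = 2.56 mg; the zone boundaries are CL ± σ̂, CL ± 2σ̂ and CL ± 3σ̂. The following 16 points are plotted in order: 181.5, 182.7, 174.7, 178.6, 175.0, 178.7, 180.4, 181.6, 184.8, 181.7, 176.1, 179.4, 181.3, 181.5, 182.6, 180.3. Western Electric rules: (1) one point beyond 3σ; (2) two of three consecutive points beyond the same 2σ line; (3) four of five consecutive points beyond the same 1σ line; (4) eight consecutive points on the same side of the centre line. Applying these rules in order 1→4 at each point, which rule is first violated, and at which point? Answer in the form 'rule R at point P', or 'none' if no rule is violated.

rule 2 at point 5

Zone of each point (C = within 1σ̂, B = 1σ̂–2σ̂, A = 2σ̂–3σ̂, * = beyond 3σ̂; sign = side of CL): 1:+C, 2:+C, 3:-A, 4:-C, 5:-A, 6:-C, 7:-C, 8:+C, 9:+B, 10:+C, 11:-B, 12:-C, 13:+C, 14:+C, 15:+C, 16:-C
Rule 2 (two of three consecutive points beyond the same 2σ limit) is satisfied at point 5.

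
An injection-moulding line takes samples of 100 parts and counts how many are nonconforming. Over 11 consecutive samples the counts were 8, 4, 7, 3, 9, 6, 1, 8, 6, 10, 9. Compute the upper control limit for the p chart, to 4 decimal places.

0.1383

p̄ = Σdᵢ / (k·n) = 71 / (11 × 100) = 0.06455
UCL = p̄ + 3·√(p̄(1−p̄)/n) = 0.06455 + 3 × √(0.06455×0.93545/100) = 0.06455 + 3 × 0.02457 = 0.13826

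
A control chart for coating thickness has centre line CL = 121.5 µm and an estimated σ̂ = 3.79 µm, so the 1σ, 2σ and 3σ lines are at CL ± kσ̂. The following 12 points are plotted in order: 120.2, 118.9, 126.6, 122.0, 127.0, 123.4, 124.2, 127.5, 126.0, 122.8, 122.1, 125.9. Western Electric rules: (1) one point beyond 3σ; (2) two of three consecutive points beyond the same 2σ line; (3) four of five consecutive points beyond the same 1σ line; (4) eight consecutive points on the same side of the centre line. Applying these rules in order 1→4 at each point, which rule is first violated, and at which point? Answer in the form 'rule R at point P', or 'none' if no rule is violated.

Zone of each point (C = within 1σ̂, B = 1σ̂–2σ̂, A = 2σ̂–3σ̂, * = beyond 3σ̂; sign = side of CL): 1:-C, 2:-C, 3:+B, 4:+C, 5:+B, 6:+C, 7:+C, 8:+B, 9:+B, 10:+C, 11:+C, 12:+B
Rule 4 (eight consecutive points on the same side of the centre line) is satisfied at point 10.

rule 4 at point 10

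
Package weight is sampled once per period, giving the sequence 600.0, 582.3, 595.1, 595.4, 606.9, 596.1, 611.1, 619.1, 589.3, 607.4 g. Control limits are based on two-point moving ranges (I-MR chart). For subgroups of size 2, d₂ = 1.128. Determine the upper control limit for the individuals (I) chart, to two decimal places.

X̄ = (600.0 + 582.3 + 595.1 + 595.4 + 606.9 + 596.1 + 611.1 + 619.1 + 589.3 + 607.4) / 10 = 600.2700
Moving ranges: 17.7, 12.8, 0.3, 11.5, 10.8, 15.0, 8.0, 29.8, 18.1; M̄R̄ = 124.0000 / 9 = 13.7778
UCL = X̄ + 3·M̄R̄/d₂ = 600.2700 + 3 × 13.7778 / 1.128 = 636.9130

636.91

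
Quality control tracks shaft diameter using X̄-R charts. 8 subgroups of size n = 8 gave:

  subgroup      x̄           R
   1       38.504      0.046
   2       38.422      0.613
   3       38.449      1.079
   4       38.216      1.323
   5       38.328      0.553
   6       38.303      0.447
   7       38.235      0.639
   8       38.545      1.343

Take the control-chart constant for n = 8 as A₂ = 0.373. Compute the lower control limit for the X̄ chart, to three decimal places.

X̄̄ = (38.504 + 38.422 + 38.449 + 38.216 + 38.328 + 38.303 + 38.235 + 38.545) / 8 = 307.0020 / 8 = 38.3753
R̄ = (0.046 + 0.613 + 1.079 + 1.323 + 0.553 + 0.447 + 0.639 + 1.343) / 8 = 6.0430 / 8 = 0.7554
LCL = X̄̄ − A₂·R̄ = 38.3753 − 0.373 × 0.7554 = 38.0935

38.093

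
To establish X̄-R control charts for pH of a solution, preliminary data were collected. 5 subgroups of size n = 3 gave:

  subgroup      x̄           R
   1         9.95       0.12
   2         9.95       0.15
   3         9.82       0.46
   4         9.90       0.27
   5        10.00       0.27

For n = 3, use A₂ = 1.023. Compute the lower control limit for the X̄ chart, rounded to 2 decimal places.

X̄̄ = (9.95 + 9.95 + 9.82 + 9.90 + 10.00) / 5 = 49.6200 / 5 = 9.9240
R̄ = (0.12 + 0.15 + 0.46 + 0.27 + 0.27) / 5 = 1.2700 / 5 = 0.2540
LCL = X̄̄ − A₂·R̄ = 9.9240 − 1.023 × 0.2540 = 9.6642

9.66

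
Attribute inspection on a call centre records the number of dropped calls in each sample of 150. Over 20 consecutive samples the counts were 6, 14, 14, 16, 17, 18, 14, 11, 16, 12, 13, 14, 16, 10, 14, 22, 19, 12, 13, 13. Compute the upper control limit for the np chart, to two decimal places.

24.96

p̄ = Σdᵢ / (k·n) = 284 / (20 × 150) = 0.09467
UCL = np̄ + 3·√(np̄(1−p̄)) = 14.2000 + 3 × √(14.2000×0.90533) = 14.2000 + 3 × 3.5855 = 24.9565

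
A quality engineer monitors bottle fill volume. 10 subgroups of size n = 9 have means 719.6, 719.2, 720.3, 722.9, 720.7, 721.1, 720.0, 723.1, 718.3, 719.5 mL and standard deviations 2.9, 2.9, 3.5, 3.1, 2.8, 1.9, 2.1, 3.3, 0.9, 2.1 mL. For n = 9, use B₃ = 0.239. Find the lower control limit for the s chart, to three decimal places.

s̄ = (2.9 + 2.9 + 3.5 + 3.1 + 2.8 + 1.9 + 2.1 + 3.3 + 0.9 + 2.1) / 10 = 2.5500
LCL_s = B₃·s̄ = 0.239 × 2.5500 = 0.6094

0.609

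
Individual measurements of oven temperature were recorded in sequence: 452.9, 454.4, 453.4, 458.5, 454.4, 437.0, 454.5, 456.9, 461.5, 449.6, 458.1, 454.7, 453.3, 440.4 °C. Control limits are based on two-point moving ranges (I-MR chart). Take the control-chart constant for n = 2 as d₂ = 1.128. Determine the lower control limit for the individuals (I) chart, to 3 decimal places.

434.068

X̄ = (452.9 + 454.4 + 453.4 + 458.5 + 454.4 + 437.0 + 454.5 + 456.9 + 461.5 + 449.6 + 458.1 + 454.7 + 453.3 + 440.4) / 14 = 452.8286
Moving ranges: 1.5, 1.0, 5.1, 4.1, 17.4, 17.5, 2.4, 4.6, 11.9, 8.5, 3.4, 1.4, 12.9; M̄R̄ = 91.7000 / 13 = 7.0538
LCL = X̄ − 3·M̄R̄/d₂ = 452.8286 − 3 × 7.0538 / 1.128 = 434.0683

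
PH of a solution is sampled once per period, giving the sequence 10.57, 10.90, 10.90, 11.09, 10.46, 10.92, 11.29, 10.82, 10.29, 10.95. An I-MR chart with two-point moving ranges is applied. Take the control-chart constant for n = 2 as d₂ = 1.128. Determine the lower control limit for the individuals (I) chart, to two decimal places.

9.74

X̄ = (10.57 + 10.90 + 10.90 + 11.09 + 10.46 + 10.92 + 11.29 + 10.82 + 10.29 + 10.95) / 10 = 10.8190
Moving ranges: 0.33, 0.00, 0.19, 0.63, 0.46, 0.37, 0.47, 0.53, 0.66; M̄R̄ = 3.6400 / 9 = 0.4044
LCL = X̄ − 3·M̄R̄/d₂ = 10.8190 − 3 × 0.4044 / 1.128 = 9.7433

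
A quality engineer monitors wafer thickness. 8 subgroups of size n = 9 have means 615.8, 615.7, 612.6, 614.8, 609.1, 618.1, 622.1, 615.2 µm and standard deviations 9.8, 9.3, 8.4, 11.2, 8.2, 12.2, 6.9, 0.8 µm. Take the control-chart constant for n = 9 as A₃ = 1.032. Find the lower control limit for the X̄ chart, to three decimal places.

606.808

X̄̄ = (615.8 + 615.7 + 612.6 + 614.8 + 609.1 + 618.1 + 622.1 + 615.2) / 8 = 615.4250
s̄ = (9.8 + 9.3 + 8.4 + 11.2 + 8.2 + 12.2 + 6.9 + 0.8) / 8 = 8.3500
LCL = X̄̄ − A₃·s̄ = 615.4250 − 1.032 × 8.3500 = 606.8078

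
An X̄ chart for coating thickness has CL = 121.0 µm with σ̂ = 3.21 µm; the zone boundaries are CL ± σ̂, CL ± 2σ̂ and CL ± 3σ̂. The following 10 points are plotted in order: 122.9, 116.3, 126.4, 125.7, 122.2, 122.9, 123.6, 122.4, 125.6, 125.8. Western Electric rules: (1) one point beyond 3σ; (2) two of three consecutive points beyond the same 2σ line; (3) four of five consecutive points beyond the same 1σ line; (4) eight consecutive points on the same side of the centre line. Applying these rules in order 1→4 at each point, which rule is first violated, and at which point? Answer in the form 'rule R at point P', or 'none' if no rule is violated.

Zone of each point (C = within 1σ̂, B = 1σ̂–2σ̂, A = 2σ̂–3σ̂, * = beyond 3σ̂; sign = side of CL): 1:+C, 2:-B, 3:+B, 4:+B, 5:+C, 6:+C, 7:+C, 8:+C, 9:+B, 10:+B
Rule 4 (eight consecutive points on the same side of the centre line) is satisfied at point 10.

rule 4 at point 10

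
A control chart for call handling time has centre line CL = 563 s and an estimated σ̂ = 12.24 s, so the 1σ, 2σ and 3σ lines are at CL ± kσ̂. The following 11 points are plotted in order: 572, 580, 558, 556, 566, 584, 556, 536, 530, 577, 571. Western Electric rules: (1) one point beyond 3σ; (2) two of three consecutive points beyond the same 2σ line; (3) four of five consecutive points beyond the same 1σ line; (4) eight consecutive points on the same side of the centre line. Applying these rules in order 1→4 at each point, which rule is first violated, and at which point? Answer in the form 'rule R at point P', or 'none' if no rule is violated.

Zone of each point (C = within 1σ̂, B = 1σ̂–2σ̂, A = 2σ̂–3σ̂, * = beyond 3σ̂; sign = side of CL): 1:+C, 2:+B, 3:-C, 4:-C, 5:+C, 6:+B, 7:-C, 8:-A, 9:-A, 10:+B, 11:+C
Rule 2 (two of three consecutive points beyond the same 2σ limit) is satisfied at point 9.

rule 2 at point 9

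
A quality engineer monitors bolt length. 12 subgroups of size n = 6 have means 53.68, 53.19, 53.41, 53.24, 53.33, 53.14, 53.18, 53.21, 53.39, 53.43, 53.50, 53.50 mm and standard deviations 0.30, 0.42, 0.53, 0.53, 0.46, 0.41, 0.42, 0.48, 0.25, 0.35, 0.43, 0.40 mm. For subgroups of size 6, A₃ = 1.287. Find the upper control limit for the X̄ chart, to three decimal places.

53.884

X̄̄ = (53.68 + 53.19 + 53.41 + 53.24 + 53.33 + 53.14 + 53.18 + 53.21 + 53.39 + 53.43 + 53.50 + 53.50) / 12 = 53.3500
s̄ = (0.30 + 0.42 + 0.53 + 0.53 + 0.46 + 0.41 + 0.42 + 0.48 + 0.25 + 0.35 + 0.43 + 0.40) / 12 = 0.4150
UCL = X̄̄ + A₃·s̄ = 53.3500 + 1.287 × 0.4150 = 53.8841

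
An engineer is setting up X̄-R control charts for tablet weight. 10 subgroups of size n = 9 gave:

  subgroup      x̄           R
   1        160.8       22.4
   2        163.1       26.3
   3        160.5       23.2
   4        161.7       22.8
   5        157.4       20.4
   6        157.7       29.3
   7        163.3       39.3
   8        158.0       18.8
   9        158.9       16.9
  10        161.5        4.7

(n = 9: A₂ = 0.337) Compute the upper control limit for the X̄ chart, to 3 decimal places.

167.842

X̄̄ = (160.8 + 163.1 + 160.5 + 161.7 + 157.4 + 157.7 + 163.3 + 158.0 + 158.9 + 161.5) / 10 = 1602.9000 / 10 = 160.2900
R̄ = (22.4 + 26.3 + 23.2 + 22.8 + 20.4 + 29.3 + 39.3 + 18.8 + 16.9 + 4.7) / 10 = 224.1000 / 10 = 22.4100
UCL = X̄̄ + A₂·R̄ = 160.2900 + 0.337 × 22.4100 = 167.8422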